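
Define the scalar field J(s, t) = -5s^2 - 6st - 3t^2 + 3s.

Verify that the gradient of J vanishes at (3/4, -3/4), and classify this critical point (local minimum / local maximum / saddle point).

∇J = (-10s - 6t + 3, -6s - 6t); substituting (3/4, -3/4) gives ∇J = (0, 0), so (3/4, -3/4) is indeed a critical point.
The Hessian of J is constant: H = [[-10, -6], [-6, -6]].
det(H) = (-10)·(-6) − (-6)² = 24.
det(H) > 0 and tr(H) = -16 < 0, so H is negative definite and the point is a local maximum.

local maximum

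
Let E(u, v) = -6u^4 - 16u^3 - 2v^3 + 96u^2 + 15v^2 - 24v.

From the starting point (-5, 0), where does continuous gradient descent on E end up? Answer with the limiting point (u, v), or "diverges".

E is separable, so gradient descent decouples: u follows -∂E/∂u, v follows -∂E/∂v.
∂E/∂u = -24u(u - 2)(u + 4); at u=-5 this is 840, so u decreases.
∂E/∂v = -6(v - 4)(v - 1); at v=0 this is -24, so v increases.
The u-coordinate has no critical point in that direction and runs off to infinity.

diverges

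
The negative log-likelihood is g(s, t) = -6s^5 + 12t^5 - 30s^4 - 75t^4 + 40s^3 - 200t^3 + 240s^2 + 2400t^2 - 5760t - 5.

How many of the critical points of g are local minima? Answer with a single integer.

4

g separates as a function of s plus a function of t, so ∇g=0 decouples.
∂g/∂s = -30s(s - 2)(s + 2)(s + 4) = 0 at s ∈ {-4, -2, 0, 2}; ∂g/∂t = 60(t - 4)(t - 3)(t - 2)(t + 4) = 0 at t ∈ {-4, 2, 3, 4}.
The Hessian is diagonal: diag(g_ss, g_tt). Second derivatives: g_ss(-4)=1440, g_ss(-2)=-480, g_ss(0)=480, g_ss(2)=-1440; g_tt(-4)=-20160, g_tt(2)=720, g_tt(3)=-420, g_tt(4)=960.
Local minima occur where both diagonal entries positive: (-4, 2), (-4, 4), (0, 2), (0, 4). Count: 4.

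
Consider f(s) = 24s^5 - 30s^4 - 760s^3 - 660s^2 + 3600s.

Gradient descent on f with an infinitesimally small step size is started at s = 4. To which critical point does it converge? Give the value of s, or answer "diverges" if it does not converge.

5

f'(s) = 120(s - 5)(s - 1)(s + 2)(s + 3), so f'(4) = -15120.
Gradient descent moves in the -f' direction, i.e. s is increasing.
The nearest critical point in that direction is s = 5, where f'' = 26880 > 0 (a local minimum). The iterate converges there.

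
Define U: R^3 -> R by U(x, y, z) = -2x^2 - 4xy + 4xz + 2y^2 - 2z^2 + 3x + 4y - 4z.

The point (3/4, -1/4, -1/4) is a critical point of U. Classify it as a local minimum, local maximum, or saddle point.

The Hessian is constant: H = [[-4, -4, 4], [-4, 4, 0], [4, 0, -4]].
Leading principal minors: Δ₁ = -4, Δ₂ = -32, Δ₃ = 64.
The minors fit neither the all-positive nor the alternating-sign pattern, so H is indefinite: a saddle point.

saddle point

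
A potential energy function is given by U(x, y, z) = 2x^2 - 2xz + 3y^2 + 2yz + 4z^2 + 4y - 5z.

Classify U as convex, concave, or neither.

U is quadratic, so its Hessian is the constant matrix H = [[4, 0, -2], [0, 6, 2], [-2, 2, 8]].
Leading principal minors: 4, 24, 152.
All positive ⇒ H ≻ 0 ⇒ convex.

convex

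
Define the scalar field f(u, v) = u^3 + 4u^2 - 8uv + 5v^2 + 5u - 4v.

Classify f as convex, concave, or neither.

neither

The term u^3 is cubic, so the Hessian is not constant.
∂²f/∂u² = 6u + 8, which takes both signs as u varies (negative for sufficiently negative u). A diagonal entry of the Hessian changing sign means the Hessian is neither positive- nor negative-semidefinite on all of R^2.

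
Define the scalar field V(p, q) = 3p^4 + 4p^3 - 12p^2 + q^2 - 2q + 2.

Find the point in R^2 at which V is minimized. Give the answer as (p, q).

V(p,q) separates as A(p) + B(q) + 2, so its minimum is min A + min B + 2.
A'(p) = 12p(p - 1)(p + 2) vanishes at p ∈ {-2, 0, 1}; B'(q) = 2q - 2 vanishes at q ∈ {1}.
Local minima of A (where A''>0): A(-2)=-32, A(1)=-5. Local minima of B: B(1)=-1.
So the global minimum of V is A(-2) + B(1) + 2 = -32 − 1 + 2 = -31, attained at (-2, 1).

(-2, 1)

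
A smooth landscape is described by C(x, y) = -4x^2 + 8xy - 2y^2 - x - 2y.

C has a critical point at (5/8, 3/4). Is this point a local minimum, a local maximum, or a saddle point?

The Hessian of C is constant: H = [[-8, 8], [8, -4]].
det(H) = (-8)·(-4) − 8² = -32.
Since det(H) < 0, H is indefinite and the critical point is a saddle point.

saddle point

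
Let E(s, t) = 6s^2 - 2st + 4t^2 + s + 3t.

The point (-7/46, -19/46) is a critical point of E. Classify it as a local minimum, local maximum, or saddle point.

The Hessian of E is constant: H = [[12, -2], [-2, 8]].
det(H) = 12·8 − (-2)² = 92.
det(H) > 0 and tr(H) = 20 > 0, so H is positive definite and the point is a local minimum.

local minimum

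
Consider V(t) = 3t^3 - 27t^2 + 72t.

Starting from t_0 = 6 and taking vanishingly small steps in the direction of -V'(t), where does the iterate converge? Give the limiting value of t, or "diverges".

V'(t) = 9(t - 4)(t - 2), so V'(6) = 72.
Gradient descent moves in the -V' direction, i.e. t is decreasing.
The nearest critical point in that direction is t = 4, where V'' = 18 > 0 (a local minimum). The iterate converges there.

4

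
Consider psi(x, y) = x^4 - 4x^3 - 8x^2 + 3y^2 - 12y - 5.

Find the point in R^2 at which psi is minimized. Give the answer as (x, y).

psi(x,y) separates as P(x) + Q(y) − 5, so its minimum is min P + min Q − 5.
P'(x) = 4x(x - 4)(x + 1) vanishes at x ∈ {-1, 0, 4}; Q'(y) = 6y - 12 vanishes at y ∈ {2}.
Local minima of P (where P''>0): P(-1)=-3, P(4)=-128. Local minima of Q: Q(2)=-12.
So the global minimum of psi is P(4) + Q(2) − 5 = -128 − 12 − 5 = -145, attained at (4, 2).

(4, 2)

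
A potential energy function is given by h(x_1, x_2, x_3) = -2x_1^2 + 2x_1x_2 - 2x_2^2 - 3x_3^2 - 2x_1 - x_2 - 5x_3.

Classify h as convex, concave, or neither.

h is quadratic, so its Hessian is the constant matrix H = [[-4, 2, 0], [2, -4, 0], [0, 0, -6]].
Leading principal minors: -4, 12, -72.
Signs alternate −, +, − ⇒ H ≺ 0 ⇒ concave.

concave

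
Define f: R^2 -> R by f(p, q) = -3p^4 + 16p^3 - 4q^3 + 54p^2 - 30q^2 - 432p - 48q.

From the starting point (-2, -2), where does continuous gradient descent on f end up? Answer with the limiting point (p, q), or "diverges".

(3, -4)

f is separable, so gradient descent decouples: p follows -∂f/∂p, q follows -∂f/∂q.
∂f/∂p = -12(p - 4)(p - 3)(p + 3); at p=-2 this is -360, so p increases.
∂f/∂q = -12(q + 1)(q + 4); at q=-2 this is 24, so q decreases.
p converges to its nearest critical value 3 (a local min of the p-part); q converges to -4. The iterate converges to (3, -4).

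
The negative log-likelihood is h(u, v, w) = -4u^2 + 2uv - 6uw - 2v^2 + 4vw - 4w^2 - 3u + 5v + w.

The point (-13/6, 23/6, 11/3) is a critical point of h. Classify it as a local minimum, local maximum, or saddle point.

The Hessian is constant: H = [[-8, 2, -6], [2, -4, 4], [-6, 4, -8]].
Leading principal minors: Δ₁ = -8, Δ₂ = 28, Δ₃ = -48.
The minors alternate sign starting negative (−, +, −), so H is negative definite: a local maximum.

local maximum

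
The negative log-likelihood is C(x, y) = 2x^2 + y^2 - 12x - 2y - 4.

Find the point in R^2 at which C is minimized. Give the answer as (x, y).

(3, 1)

C(x,y) separates as P(x) + Q(y) − 4, so its minimum is min P + min Q − 4.
P'(x) = 4x - 12 vanishes at x ∈ {3}; Q'(y) = 2y - 2 vanishes at y ∈ {1}.
Local minima of P (where P''>0): P(3)=-18. Local minima of Q: Q(1)=-1.
So the global minimum of C is P(3) + Q(1) − 4 = -18 − 1 − 4 = -23, attained at (3, 1).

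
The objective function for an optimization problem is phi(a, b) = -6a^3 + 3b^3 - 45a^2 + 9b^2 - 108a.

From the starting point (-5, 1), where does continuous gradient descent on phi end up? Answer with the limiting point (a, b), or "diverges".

phi is separable, so gradient descent decouples: a follows -∂phi/∂a, b follows -∂phi/∂b.
∂phi/∂a = -18(a + 2)(a + 3); at a=-5 this is -108, so a increases.
∂phi/∂b = 9b(b + 2); at b=1 this is 27, so b decreases.
a converges to its nearest critical value -3 (a local min of the a-part); b converges to 0. The iterate converges to (-3, 0).

(-3, 0)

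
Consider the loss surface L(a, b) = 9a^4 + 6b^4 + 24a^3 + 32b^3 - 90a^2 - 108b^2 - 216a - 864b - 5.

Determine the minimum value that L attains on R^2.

L(a,b) separates as P(a) + Q(b) − 5, so its minimum is min P + min Q − 5.
P'(a) = 36(a - 2)(a + 1)(a + 3) vanishes at a ∈ {-3, -1, 2}; Q'(b) = 24(b - 3)(b + 3)(b + 4) vanishes at b ∈ {-4, -3, 3}.
Local minima of P (where P''>0): P(-3)=-81, P(2)=-456. Local minima of Q: Q(-4)=1216, Q(3)=-2214.
So the global minimum of L is P(2) + Q(3) − 5 = -456 − 2214 − 5 = -2675, attained at (2, 3).

-2675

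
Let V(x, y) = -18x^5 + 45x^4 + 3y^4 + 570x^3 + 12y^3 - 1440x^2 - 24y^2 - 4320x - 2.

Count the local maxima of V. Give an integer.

V separates as a function of x plus a function of y, so ∇V=0 decouples.
∂V/∂x = -90(x - 4)(x - 3)(x + 1)(x + 4) = 0 at x ∈ {-4, -1, 3, 4}; ∂V/∂y = 12y(y - 1)(y + 4) = 0 at y ∈ {-4, 0, 1}.
The Hessian is diagonal: diag(V_xx, V_yy). Second derivatives: V_xx(-4)=15120, V_xx(-1)=-5400, V_xx(3)=2520, V_xx(4)=-3600; V_yy(-4)=240, V_yy(0)=-48, V_yy(1)=60.
Local maxima occur where both diagonal entries negative: (-1, 0), (4, 0). Count: 2.

2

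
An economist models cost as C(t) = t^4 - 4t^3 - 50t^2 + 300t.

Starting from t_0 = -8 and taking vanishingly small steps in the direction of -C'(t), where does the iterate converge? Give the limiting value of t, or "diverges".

C'(t) = 4(t - 5)(t - 3)(t + 5), so C'(-8) = -1716.
Gradient descent moves in the -C' direction, i.e. t is increasing.
The nearest critical point in that direction is t = -5, where C'' = 320 > 0 (a local minimum). The iterate converges there.

-5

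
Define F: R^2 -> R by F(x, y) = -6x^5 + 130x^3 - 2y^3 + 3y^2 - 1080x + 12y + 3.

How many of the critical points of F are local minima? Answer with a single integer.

F separates as a function of x plus a function of y, so ∇F=0 decouples.
∂F/∂x = -30(x - 3)(x - 2)(x + 2)(x + 3) = 0 at x ∈ {-3, -2, 2, 3}; ∂F/∂y = -6(y - 2)(y + 1) = 0 at y ∈ {-1, 2}.
The Hessian is diagonal: diag(F_xx, F_yy). Second derivatives: F_xx(-3)=900, F_xx(-2)=-600, F_xx(2)=600, F_xx(3)=-900; F_yy(-1)=18, F_yy(2)=-18.
Local minima occur where both diagonal entries positive: (-3, -1), (2, -1). Count: 2.

2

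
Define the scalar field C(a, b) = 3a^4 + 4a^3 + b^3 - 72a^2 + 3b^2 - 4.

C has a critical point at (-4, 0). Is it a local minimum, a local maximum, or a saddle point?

local minimum

The mixed partial ∂²C/∂a∂b is 0, so the Hessian at any point is diag(C_aa, C_bb) = diag(12(3a^2 + 2a - 12), 6(b + 1)).
At (-4, 0): H = diag(336, 6).
Both eigenvalues are positive, so H is positive definite: a local minimum.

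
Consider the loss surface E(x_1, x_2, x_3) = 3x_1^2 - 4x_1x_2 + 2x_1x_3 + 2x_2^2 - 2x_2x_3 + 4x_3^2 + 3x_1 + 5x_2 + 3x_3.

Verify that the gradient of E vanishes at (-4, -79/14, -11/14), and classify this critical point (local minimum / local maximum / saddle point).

local minimum

∇E = (6x_1 - 4x_2 + 2x_3 + 3, -4x_1 + 4x_2 - 2x_3 + 5, 2x_1 - 2x_2 + 8x_3 + 3); substituting (-4, -79/14, -11/14) gives ∇E = (0, 0, 0), so (-4, -79/14, -11/14) is indeed a critical point.
The Hessian is constant: H = [[6, -4, 2], [-4, 4, -2], [2, -2, 8]].
Leading principal minors: Δ₁ = 6, Δ₂ = 8, Δ₃ = 56.
All leading minors are positive, so H is positive definite: a local minimum.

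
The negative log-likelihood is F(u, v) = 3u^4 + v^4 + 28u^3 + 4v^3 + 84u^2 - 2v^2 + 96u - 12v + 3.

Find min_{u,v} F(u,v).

F(u,v) separates as P(u) + Q(v) + 3, so its minimum is min P + min Q + 3.
P'(u) = 12(u + 1)(u + 2)(u + 4) vanishes at u ∈ {-4, -2, -1}; Q'(v) = 4(v - 1)(v + 1)(v + 3) vanishes at v ∈ {-3, -1, 1}.
Local minima of P (where P''>0): P(-4)=-64, P(-1)=-37. Local minima of Q: Q(-3)=-9, Q(1)=-9.
So the global minimum of F is P(-4) + Q(-3) + 3 = -64 − 9 + 3 = -70, attained at (-4, -3).

-70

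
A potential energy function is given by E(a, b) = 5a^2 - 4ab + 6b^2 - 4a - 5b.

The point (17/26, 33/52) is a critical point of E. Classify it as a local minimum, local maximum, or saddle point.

The Hessian of E is constant: H = [[10, -4], [-4, 12]].
det(H) = 10·12 − (-4)² = 104.
det(H) > 0 and tr(H) = 22 > 0, so H is positive definite and the point is a local minimum.

local minimum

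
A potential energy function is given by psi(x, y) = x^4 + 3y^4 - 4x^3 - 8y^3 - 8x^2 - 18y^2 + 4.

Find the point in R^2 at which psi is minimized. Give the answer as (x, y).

psi(x,y) separates as P(x) + Q(y) + 4, so its minimum is min P + min Q + 4.
P'(x) = 4x(x - 4)(x + 1) vanishes at x ∈ {-1, 0, 4}; Q'(y) = 12y(y - 3)(y + 1) vanishes at y ∈ {-1, 0, 3}.
Local minima of P (where P''>0): P(-1)=-3, P(4)=-128. Local minima of Q: Q(-1)=-7, Q(3)=-135.
So the global minimum of psi is P(4) + Q(3) + 4 = -128 − 135 + 4 = -259, attained at (4, 3).

(4, 3)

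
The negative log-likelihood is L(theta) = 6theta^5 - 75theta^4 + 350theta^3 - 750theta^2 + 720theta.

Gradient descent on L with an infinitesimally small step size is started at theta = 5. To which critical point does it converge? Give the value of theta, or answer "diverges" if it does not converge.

4

L'(theta) = 30(theta - 4)(theta - 3)(theta - 2)(theta - 1), so L'(5) = 720.
Gradient descent moves in the -L' direction, i.e. theta is decreasing.
The nearest critical point in that direction is theta = 4, where L'' = 180 > 0 (a local minimum). The iterate converges there.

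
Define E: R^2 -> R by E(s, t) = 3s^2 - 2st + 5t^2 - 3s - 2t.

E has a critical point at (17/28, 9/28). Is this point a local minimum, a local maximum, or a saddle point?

local minimum

The Hessian of E is constant: H = [[6, -2], [-2, 10]].
det(H) = 6·10 − (-2)² = 56.
det(H) > 0 and tr(H) = 16 > 0, so H is positive definite and the point is a local minimum.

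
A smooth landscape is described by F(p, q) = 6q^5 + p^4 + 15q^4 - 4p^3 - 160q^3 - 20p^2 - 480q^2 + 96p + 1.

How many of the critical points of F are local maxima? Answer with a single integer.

F separates as a function of p plus a function of q, so ∇F=0 decouples.
∂F/∂p = 4(p - 4)(p - 2)(p + 3) = 0 at p ∈ {-3, 2, 4}; ∂F/∂q = 30q(q - 4)(q + 2)(q + 4) = 0 at q ∈ {-4, -2, 0, 4}.
The Hessian is diagonal: diag(F_pp, F_qq). Second derivatives: F_pp(-3)=140, F_pp(2)=-40, F_pp(4)=56; F_qq(-4)=-1920, F_qq(-2)=720, F_qq(0)=-960, F_qq(4)=5760.
Local maxima occur where both diagonal entries negative: (2, -4), (2, 0). Count: 2.

2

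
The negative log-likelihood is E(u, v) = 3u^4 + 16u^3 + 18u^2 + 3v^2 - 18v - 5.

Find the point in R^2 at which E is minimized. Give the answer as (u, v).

(-3, 3)

E(u,v) separates as P(u) + Q(v) − 5, so its minimum is min P + min Q − 5.
P'(u) = 12u(u + 1)(u + 3) vanishes at u ∈ {-3, -1, 0}; Q'(v) = 6v - 18 vanishes at v ∈ {3}.
Local minima of P (where P''>0): P(-3)=-27, P(0)=0. Local minima of Q: Q(3)=-27.
So the global minimum of E is P(-3) + Q(3) − 5 = -27 − 27 − 5 = -59, attained at (-3, 3).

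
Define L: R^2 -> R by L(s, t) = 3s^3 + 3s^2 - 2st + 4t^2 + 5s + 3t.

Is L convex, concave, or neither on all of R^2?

The term 3s^3 is cubic, so the Hessian is not constant.
∂²L/∂s² = 18s + 6, which takes both signs as s varies (negative for sufficiently negative s). A diagonal entry of the Hessian changing sign means the Hessian is neither positive- nor negative-semidefinite on all of R^2.

neither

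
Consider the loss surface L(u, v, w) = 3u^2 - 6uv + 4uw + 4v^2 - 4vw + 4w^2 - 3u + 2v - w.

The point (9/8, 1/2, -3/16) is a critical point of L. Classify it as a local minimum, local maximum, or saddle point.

The Hessian is constant: H = [[6, -6, 4], [-6, 8, -4], [4, -4, 8]].
Leading principal minors: Δ₁ = 6, Δ₂ = 12, Δ₃ = 64.
All leading minors are positive, so H is positive definite: a local minimum.

local minimum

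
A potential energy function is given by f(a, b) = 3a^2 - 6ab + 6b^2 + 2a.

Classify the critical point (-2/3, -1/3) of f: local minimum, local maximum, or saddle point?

local minimum

The Hessian of f is constant: H = [[6, -6], [-6, 12]].
det(H) = 6·12 − (-6)² = 36.
det(H) > 0 and tr(H) = 18 > 0, so H is positive definite and the point is a local minimum.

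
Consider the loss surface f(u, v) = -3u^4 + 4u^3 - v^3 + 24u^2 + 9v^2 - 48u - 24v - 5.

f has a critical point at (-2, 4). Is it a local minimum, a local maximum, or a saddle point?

local maximum

The mixed partial ∂²f/∂u∂v is 0, so the Hessian at any point is diag(f_uu, f_vv) = diag(12(-3u^2 + 2u + 4), 6(-v + 3)).
At (-2, 4): H = diag(-144, -6).
Both eigenvalues are negative, so H is negative definite: a local maximum.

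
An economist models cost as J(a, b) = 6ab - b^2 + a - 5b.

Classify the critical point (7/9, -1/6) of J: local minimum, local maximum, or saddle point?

The Hessian of J is constant: H = [[0, 6], [6, -2]].
det(H) = 0·(-2) − 6² = -36.
Since det(H) < 0, H is indefinite and the critical point is a saddle point.

saddle point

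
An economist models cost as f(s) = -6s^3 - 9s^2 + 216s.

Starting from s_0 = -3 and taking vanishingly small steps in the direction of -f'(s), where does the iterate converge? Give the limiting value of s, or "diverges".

f'(s) = -18(s - 3)(s + 4), so f'(-3) = 108.
Gradient descent moves in the -f' direction, i.e. s is decreasing.
The nearest critical point in that direction is s = -4, where f'' = 126 > 0 (a local minimum). The iterate converges there.

-4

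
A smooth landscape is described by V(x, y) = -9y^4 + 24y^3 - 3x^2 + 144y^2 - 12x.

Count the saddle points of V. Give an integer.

V separates as a function of x plus a function of y, so ∇V=0 decouples.
∂V/∂x = -6(x + 2) = 0 at x ∈ {-2}; ∂V/∂y = -36y(y - 4)(y + 2) = 0 at y ∈ {-2, 0, 4}.
The Hessian is diagonal: diag(V_xx, V_yy). Second derivatives: V_xx(-2)=-6; V_yy(-2)=-432, V_yy(0)=288, V_yy(4)=-864.
Saddle points occur where the two diagonal entries have opposite signs: (-2, 0). Count: 1.

1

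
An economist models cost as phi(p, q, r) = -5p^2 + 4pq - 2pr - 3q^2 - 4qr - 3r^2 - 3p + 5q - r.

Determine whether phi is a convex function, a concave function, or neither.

phi is quadratic, so its Hessian is the constant matrix H = [[-10, 4, -2], [4, -6, -4], [-2, -4, -6]].
Leading principal minors: -10, 44, -16.
Signs alternate −, +, − ⇒ H ≺ 0 ⇒ concave.

concave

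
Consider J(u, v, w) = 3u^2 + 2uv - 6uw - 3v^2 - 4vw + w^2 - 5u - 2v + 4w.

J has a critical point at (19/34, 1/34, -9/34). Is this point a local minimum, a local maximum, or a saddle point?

The Hessian is constant: H = [[6, 2, -6], [2, -6, -4], [-6, -4, 2]].
Leading principal minors: Δ₁ = 6, Δ₂ = -40, Δ₃ = 136.
The minors fit neither the all-positive nor the alternating-sign pattern, so H is indefinite: a saddle point.

saddle point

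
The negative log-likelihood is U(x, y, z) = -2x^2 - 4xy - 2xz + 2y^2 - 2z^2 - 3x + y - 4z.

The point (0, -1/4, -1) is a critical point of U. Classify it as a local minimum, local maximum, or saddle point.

The Hessian is constant: H = [[-4, -4, -2], [-4, 4, 0], [-2, 0, -4]].
Leading principal minors: Δ₁ = -4, Δ₂ = -32, Δ₃ = 112.
The minors fit neither the all-positive nor the alternating-sign pattern, so H is indefinite: a saddle point.

saddle point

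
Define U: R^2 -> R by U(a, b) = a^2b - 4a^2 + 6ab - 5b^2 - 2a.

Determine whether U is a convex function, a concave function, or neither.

The term a^2b is cubic, so the Hessian is not constant.
∂²U/∂a² = 2b - 8, which takes both signs as b varies (negative for sufficiently negative b). A diagonal entry of the Hessian changing sign means the Hessian is neither positive- nor negative-semidefinite on all of R^2.

neither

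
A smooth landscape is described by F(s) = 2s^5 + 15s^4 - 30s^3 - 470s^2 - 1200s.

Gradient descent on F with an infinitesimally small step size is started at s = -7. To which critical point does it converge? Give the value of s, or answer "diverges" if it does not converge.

diverges

F'(s) = 10(s - 4)(s + 2)(s + 3)(s + 5), so F'(-7) = 4400.
Gradient descent moves in the -F' direction, i.e. s is decreasing.
There is no critical point below s=-7, and F' keeps the same sign, so the iterate runs off to −∞.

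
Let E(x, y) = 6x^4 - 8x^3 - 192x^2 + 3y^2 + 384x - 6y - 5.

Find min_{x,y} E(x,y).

-2568

E(x,y) separates as P(x) + Q(y) − 5, so its minimum is min P + min Q − 5.
P'(x) = 24(x - 4)(x - 1)(x + 4) vanishes at x ∈ {-4, 1, 4}; Q'(y) = 6y - 6 vanishes at y ∈ {1}.
Local minima of P (where P''>0): P(-4)=-2560, P(4)=-512. Local minima of Q: Q(1)=-3.
So the global minimum of E is P(-4) + Q(1) − 5 = -2560 − 3 − 5 = -2568, attained at (-4, 1).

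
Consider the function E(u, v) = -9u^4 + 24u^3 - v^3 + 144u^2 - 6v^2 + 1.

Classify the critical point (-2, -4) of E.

saddle point

The mixed partial ∂²E/∂u∂v is 0, so the Hessian at any point is diag(E_uu, E_vv) = diag(36(-3u^2 + 4u + 8), -6(v + 2)).
At (-2, -4): H = diag(-432, 12).
The eigenvalues have opposite signs, so H is indefinite: a saddle point.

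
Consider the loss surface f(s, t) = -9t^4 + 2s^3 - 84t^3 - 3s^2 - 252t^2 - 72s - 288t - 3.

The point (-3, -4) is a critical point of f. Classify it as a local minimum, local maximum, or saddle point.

The mixed partial ∂²f/∂s∂t is 0, so the Hessian at any point is diag(f_ss, f_tt) = diag(6(2s - 1), -36(3t^2 + 14t + 14)).
At (-3, -4): H = diag(-42, -216).
Both eigenvalues are negative, so H is negative definite: a local maximum.

local maximum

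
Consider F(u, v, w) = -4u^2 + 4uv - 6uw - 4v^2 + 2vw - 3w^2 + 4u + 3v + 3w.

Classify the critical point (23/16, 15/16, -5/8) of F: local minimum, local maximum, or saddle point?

The Hessian is constant: H = [[-8, 4, -6], [4, -8, 2], [-6, 2, -6]].
Leading principal minors: Δ₁ = -8, Δ₂ = 48, Δ₃ = -64.
The minors alternate sign starting negative (−, +, −), so H is negative definite: a local maximum.

local maximum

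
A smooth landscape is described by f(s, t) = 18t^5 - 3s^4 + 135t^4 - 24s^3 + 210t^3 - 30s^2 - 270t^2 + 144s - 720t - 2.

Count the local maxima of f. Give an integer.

4

f separates as a function of s plus a function of t, so ∇f=0 decouples.
∂f/∂s = -12(s - 1)(s + 3)(s + 4) = 0 at s ∈ {-4, -3, 1}; ∂f/∂t = 90(t - 1)(t + 1)(t + 2)(t + 4) = 0 at t ∈ {-4, -2, -1, 1}.
The Hessian is diagonal: diag(f_ss, f_tt). Second derivatives: f_ss(-4)=-60, f_ss(-3)=48, f_ss(1)=-240; f_tt(-4)=-2700, f_tt(-2)=540, f_tt(-1)=-540, f_tt(1)=2700.
Local maxima occur where both diagonal entries negative: (-4, -4), (-4, -1), (1, -4), (1, -1). Count: 4.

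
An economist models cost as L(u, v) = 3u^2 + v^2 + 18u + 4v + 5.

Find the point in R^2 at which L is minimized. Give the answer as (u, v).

(-3, -2)

L(u,v) separates as P(u) + Q(v) + 5, so its minimum is min P + min Q + 5.
P'(u) = 6u + 18 vanishes at u ∈ {-3}; Q'(v) = 2v + 4 vanishes at v ∈ {-2}.
Local minima of P (where P''>0): P(-3)=-27. Local minima of Q: Q(-2)=-4.
So the global minimum of L is P(-3) + Q(-2) + 5 = -27 − 4 + 5 = -26, attained at (-3, -2).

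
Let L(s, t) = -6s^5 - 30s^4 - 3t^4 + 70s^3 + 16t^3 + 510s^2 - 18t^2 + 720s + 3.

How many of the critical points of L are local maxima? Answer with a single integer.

L separates as a function of s plus a function of t, so ∇L=0 decouples.
∂L/∂s = -30(s - 3)(s + 1)(s + 2)(s + 4) = 0 at s ∈ {-4, -2, -1, 3}; ∂L/∂t = -12t(t - 3)(t - 1) = 0 at t ∈ {0, 1, 3}.
The Hessian is diagonal: diag(L_ss, L_tt). Second derivatives: L_ss(-4)=1260, L_ss(-2)=-300, L_ss(-1)=360, L_ss(3)=-4200; L_tt(0)=-36, L_tt(1)=24, L_tt(3)=-72.
Local maxima occur where both diagonal entries negative: (-2, 0), (-2, 3), (3, 0), (3, 3). Count: 4.

4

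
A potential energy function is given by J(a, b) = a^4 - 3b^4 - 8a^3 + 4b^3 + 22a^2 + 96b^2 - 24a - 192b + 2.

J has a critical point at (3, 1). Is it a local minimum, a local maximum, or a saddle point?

local minimum

The mixed partial ∂²J/∂a∂b is 0, so the Hessian at any point is diag(J_aa, J_bb) = diag(4(3a^2 - 12a + 11), 12(-3b^2 + 2b + 16)).
At (3, 1): H = diag(8, 180).
Both eigenvalues are positive, so H is positive definite: a local minimum.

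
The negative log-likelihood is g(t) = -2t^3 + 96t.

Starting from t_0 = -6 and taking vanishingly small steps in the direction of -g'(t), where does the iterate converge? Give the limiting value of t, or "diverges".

-4

g'(t) = -6(t - 4)(t + 4), so g'(-6) = -120.
Gradient descent moves in the -g' direction, i.e. t is increasing.
The nearest critical point in that direction is t = -4, where g'' = 48 > 0 (a local minimum). The iterate converges there.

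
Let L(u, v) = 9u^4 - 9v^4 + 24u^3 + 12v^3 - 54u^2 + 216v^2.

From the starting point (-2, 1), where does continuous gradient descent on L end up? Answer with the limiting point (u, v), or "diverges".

(-3, 0)

L is separable, so gradient descent decouples: u follows -∂L/∂u, v follows -∂L/∂v.
∂L/∂u = 36u(u - 1)(u + 3); at u=-2 this is 216, so u decreases.
∂L/∂v = -36v(v - 4)(v + 3); at v=1 this is 432, so v decreases.
u converges to its nearest critical value -3 (a local min of the u-part); v converges to 0. The iterate converges to (-3, 0).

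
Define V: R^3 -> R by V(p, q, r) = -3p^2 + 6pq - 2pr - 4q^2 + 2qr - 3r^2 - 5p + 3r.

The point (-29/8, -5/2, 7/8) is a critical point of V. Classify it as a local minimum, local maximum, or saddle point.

The Hessian is constant: H = [[-6, 6, -2], [6, -8, 2], [-2, 2, -6]].
Leading principal minors: Δ₁ = -6, Δ₂ = 12, Δ₃ = -64.
The minors alternate sign starting negative (−, +, −), so H is negative definite: a local maximum.

local maximum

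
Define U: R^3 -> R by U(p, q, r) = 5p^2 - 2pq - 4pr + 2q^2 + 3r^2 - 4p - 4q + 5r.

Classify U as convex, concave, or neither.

convex

U is quadratic, so its Hessian is the constant matrix H = [[10, -2, -4], [-2, 4, 0], [-4, 0, 6]].
Leading principal minors: 10, 36, 152.
All positive ⇒ H ≻ 0 ⇒ convex.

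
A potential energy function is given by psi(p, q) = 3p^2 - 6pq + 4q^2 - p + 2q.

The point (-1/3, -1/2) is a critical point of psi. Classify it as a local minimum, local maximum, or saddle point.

The Hessian of psi is constant: H = [[6, -6], [-6, 8]].
det(H) = 6·8 − (-6)² = 12.
det(H) > 0 and tr(H) = 14 > 0, so H is positive definite and the point is a local minimum.

local minimum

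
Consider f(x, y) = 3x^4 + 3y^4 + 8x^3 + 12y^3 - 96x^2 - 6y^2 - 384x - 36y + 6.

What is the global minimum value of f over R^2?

f(x,y) separates as P(x) + Q(y) + 6, so its minimum is min P + min Q + 6.
P'(x) = 12(x - 4)(x + 2)(x + 4) vanishes at x ∈ {-4, -2, 4}; Q'(y) = 12(y - 1)(y + 1)(y + 3) vanishes at y ∈ {-3, -1, 1}.
Local minima of P (where P''>0): P(-4)=256, P(4)=-1792. Local minima of Q: Q(-3)=-27, Q(1)=-27.
So the global minimum of f is P(4) + Q(-3) + 6 = -1792 − 27 + 6 = -1813, attained at (4, -3).

-1813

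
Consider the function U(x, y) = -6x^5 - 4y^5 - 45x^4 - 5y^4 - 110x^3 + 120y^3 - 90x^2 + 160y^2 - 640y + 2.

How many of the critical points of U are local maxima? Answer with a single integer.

U separates as a function of x plus a function of y, so ∇U=0 decouples.
∂U/∂x = -30x(x + 1)(x + 2)(x + 3) = 0 at x ∈ {-3, -2, -1, 0}; ∂U/∂y = -20(y - 4)(y - 1)(y + 2)(y + 4) = 0 at y ∈ {-4, -2, 1, 4}.
The Hessian is diagonal: diag(U_xx, U_yy). Second derivatives: U_xx(-3)=180, U_xx(-2)=-60, U_xx(-1)=60, U_xx(0)=-180; U_yy(-4)=1600, U_yy(-2)=-720, U_yy(1)=900, U_yy(4)=-2880.
Local maxima occur where both diagonal entries negative: (-2, -2), (-2, 4), (0, -2), (0, 4). Count: 4.

4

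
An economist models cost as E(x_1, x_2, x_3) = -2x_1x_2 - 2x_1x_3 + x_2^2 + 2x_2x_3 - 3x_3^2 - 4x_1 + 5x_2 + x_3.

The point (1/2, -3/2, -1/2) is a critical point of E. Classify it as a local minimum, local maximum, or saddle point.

saddle point

The Hessian is constant: H = [[0, -2, -2], [-2, 2, 2], [-2, 2, -6]].
Leading principal minors: Δ₁ = 0, Δ₂ = -4, Δ₃ = 32.
The minors fit neither the all-positive nor the alternating-sign pattern, so H is indefinite: a saddle point.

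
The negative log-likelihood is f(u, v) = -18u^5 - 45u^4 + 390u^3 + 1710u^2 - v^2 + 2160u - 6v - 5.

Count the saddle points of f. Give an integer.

f separates as a function of u plus a function of v, so ∇f=0 decouples.
∂f/∂u = -90(u - 4)(u + 1)(u + 2)(u + 3) = 0 at u ∈ {-3, -2, -1, 4}; ∂f/∂v = -2(v + 3) = 0 at v ∈ {-3}.
The Hessian is diagonal: diag(f_uu, f_vv). Second derivatives: f_uu(-3)=1260, f_uu(-2)=-540, f_uu(-1)=900, f_uu(4)=-18900; f_vv(-3)=-2.
Saddle points occur where the two diagonal entries have opposite signs: (-3, -3), (-1, -3). Count: 2.

2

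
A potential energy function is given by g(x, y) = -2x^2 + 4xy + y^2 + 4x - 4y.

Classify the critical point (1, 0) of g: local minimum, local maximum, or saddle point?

The Hessian of g is constant: H = [[-4, 4], [4, 2]].
det(H) = (-4)·2 − 4² = -24.
Since det(H) < 0, H is indefinite and the critical point is a saddle point.

saddle point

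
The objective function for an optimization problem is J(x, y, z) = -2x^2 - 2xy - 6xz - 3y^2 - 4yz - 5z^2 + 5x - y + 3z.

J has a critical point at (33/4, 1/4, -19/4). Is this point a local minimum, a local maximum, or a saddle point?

The Hessian is constant: H = [[-4, -2, -6], [-2, -6, -4], [-6, -4, -10]].
Leading principal minors: Δ₁ = -4, Δ₂ = 20, Δ₃ = -16.
The minors alternate sign starting negative (−, +, −), so H is negative definite: a local maximum.

local maximum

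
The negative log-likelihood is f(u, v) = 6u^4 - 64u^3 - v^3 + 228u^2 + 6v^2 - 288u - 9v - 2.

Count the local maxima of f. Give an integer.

f separates as a function of u plus a function of v, so ∇f=0 decouples.
∂f/∂u = 24(u - 4)(u - 3)(u - 1) = 0 at u ∈ {1, 3, 4}; ∂f/∂v = -3(v - 3)(v - 1) = 0 at v ∈ {1, 3}.
The Hessian is diagonal: diag(f_uu, f_vv). Second derivatives: f_uu(1)=144, f_uu(3)=-48, f_uu(4)=72; f_vv(1)=6, f_vv(3)=-6.
Local maxima occur where both diagonal entries negative: (3, 3). Count: 1.

1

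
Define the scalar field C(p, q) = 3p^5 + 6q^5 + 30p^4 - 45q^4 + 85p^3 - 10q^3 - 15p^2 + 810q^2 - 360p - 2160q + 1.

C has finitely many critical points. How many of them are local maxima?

4

C separates as a function of p plus a function of q, so ∇C=0 decouples.
∂C/∂p = 15(p - 1)(p + 2)(p + 3)(p + 4) = 0 at p ∈ {-4, -3, -2, 1}; ∂C/∂q = 30(q - 4)(q - 3)(q - 2)(q + 3) = 0 at q ∈ {-3, 2, 3, 4}.
The Hessian is diagonal: diag(C_pp, C_qq). Second derivatives: C_pp(-4)=-150, C_pp(-3)=60, C_pp(-2)=-90, C_pp(1)=900; C_qq(-3)=-6300, C_qq(2)=300, C_qq(3)=-180, C_qq(4)=420.
Local maxima occur where both diagonal entries negative: (-4, -3), (-4, 3), (-2, -3), (-2, 3). Count: 4.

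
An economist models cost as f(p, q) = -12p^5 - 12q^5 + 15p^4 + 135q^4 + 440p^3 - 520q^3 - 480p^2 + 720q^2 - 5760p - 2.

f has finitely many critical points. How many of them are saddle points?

f separates as a function of p plus a function of q, so ∇f=0 decouples.
∂f/∂p = -60(p - 4)(p - 3)(p + 2)(p + 4) = 0 at p ∈ {-4, -2, 3, 4}; ∂f/∂q = -60q(q - 4)(q - 3)(q - 2) = 0 at q ∈ {0, 2, 3, 4}.
The Hessian is diagonal: diag(f_pp, f_qq). Second derivatives: f_pp(-4)=6720, f_pp(-2)=-3600, f_pp(3)=2100, f_pp(4)=-2880; f_qq(0)=1440, f_qq(2)=-240, f_qq(3)=180, f_qq(4)=-480.
Saddle points occur where the two diagonal entries have opposite signs: (-4, 2), (-4, 4), (-2, 0), (-2, 3), (3, 2), (3, 4), (4, 0), (4, 3). Count: 8.

8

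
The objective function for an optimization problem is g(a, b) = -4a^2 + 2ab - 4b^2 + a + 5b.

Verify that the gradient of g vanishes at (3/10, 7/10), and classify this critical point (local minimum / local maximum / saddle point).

∇g = (-8a + 2b + 1, 2a - 8b + 5); substituting (3/10, 7/10) gives ∇g = (0, 0), so (3/10, 7/10) is indeed a critical point.
The Hessian of g is constant: H = [[-8, 2], [2, -8]].
det(H) = (-8)·(-8) − 2² = 60.
det(H) > 0 and tr(H) = -16 < 0, so H is negative definite and the point is a local maximum.

local maximum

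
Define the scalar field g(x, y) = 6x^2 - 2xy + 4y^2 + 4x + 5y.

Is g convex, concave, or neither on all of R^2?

convex

g is quadratic, so its Hessian is the constant matrix H = [[12, -2], [-2, 8]].
det(H) = 92, tr(H) = 20.
det(H) > 0 and tr(H) > 0, so H is positive definite everywhere: convex.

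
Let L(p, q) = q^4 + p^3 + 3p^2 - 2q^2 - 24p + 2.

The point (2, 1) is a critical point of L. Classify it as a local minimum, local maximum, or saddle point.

The mixed partial ∂²L/∂p∂q is 0, so the Hessian at any point is diag(L_pp, L_qq) = diag(6(p + 1), 4(3q^2 - 1)).
At (2, 1): H = diag(18, 8).
Both eigenvalues are positive, so H is positive definite: a local minimum.

local minimum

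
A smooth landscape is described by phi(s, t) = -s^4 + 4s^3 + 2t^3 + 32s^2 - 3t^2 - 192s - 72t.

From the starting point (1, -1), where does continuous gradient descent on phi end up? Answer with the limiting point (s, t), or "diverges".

phi is separable, so gradient descent decouples: s follows -∂phi/∂s, t follows -∂phi/∂t.
∂phi/∂s = -4(s - 4)(s - 3)(s + 4); at s=1 this is -120, so s increases.
∂phi/∂t = 6(t - 4)(t + 3); at t=-1 this is -60, so t increases.
s converges to its nearest critical value 3 (a local min of the s-part); t converges to 4. The iterate converges to (3, 4).

(3, 4)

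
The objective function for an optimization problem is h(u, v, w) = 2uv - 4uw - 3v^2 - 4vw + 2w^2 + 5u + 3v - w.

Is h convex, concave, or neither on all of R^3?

neither

h is quadratic, so its Hessian is the constant matrix H = [[0, 2, -4], [2, -6, -4], [-4, -4, 4]].
Leading principal minors: 0, -4, 144.
Neither pattern holds ⇒ H is indefinite ⇒ neither convex nor concave.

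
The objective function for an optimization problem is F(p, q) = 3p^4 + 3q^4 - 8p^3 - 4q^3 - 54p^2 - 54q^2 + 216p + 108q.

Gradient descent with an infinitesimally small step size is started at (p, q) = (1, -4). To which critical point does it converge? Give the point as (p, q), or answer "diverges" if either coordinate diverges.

(-3, -3)

F is separable, so gradient descent decouples: p follows -∂F/∂p, q follows -∂F/∂q.
∂F/∂p = 12(p - 3)(p - 2)(p + 3); at p=1 this is 96, so p decreases.
∂F/∂q = 12(q - 3)(q - 1)(q + 3); at q=-4 this is -420, so q increases.
p converges to its nearest critical value -3 (a local min of the p-part); q converges to -3. The iterate converges to (-3, -3).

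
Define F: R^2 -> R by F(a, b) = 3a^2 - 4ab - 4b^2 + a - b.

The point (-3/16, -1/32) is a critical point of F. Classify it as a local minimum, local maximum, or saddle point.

saddle point

The Hessian of F is constant: H = [[6, -4], [-4, -8]].
det(H) = 6·(-8) − (-4)² = -64.
Since det(H) < 0, H is indefinite and the critical point is a saddle point.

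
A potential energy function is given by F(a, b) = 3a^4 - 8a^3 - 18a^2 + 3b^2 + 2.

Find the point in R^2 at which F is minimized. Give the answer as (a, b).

(3, 0)

F(a,b) separates as P(a) + Q(b) + 2, so its minimum is min P + min Q + 2.
P'(a) = 12a(a - 3)(a + 1) vanishes at a ∈ {-1, 0, 3}; Q'(b) = 6b vanishes at b ∈ {0}.
Local minima of P (where P''>0): P(-1)=-7, P(3)=-135. Local minima of Q: Q(0)=0.
So the global minimum of F is P(3) + Q(0) + 2 = -135 + 0 + 2 = -133, attained at (3, 0).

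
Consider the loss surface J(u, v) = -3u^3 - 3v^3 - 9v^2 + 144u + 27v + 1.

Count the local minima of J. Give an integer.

J separates as a function of u plus a function of v, so ∇J=0 decouples.
∂J/∂u = -9(u - 4)(u + 4) = 0 at u ∈ {-4, 4}; ∂J/∂v = -9(v - 1)(v + 3) = 0 at v ∈ {-3, 1}.
The Hessian is diagonal: diag(J_uu, J_vv). Second derivatives: J_uu(-4)=72, J_uu(4)=-72; J_vv(-3)=36, J_vv(1)=-36.
Local minima occur where both diagonal entries positive: (-4, -3). Count: 1.

1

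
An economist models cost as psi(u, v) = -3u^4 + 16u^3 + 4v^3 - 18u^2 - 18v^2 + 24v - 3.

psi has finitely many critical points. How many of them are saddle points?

psi separates as a function of u plus a function of v, so ∇psi=0 decouples.
∂psi/∂u = -12u(u - 3)(u - 1) = 0 at u ∈ {0, 1, 3}; ∂psi/∂v = 12(v - 2)(v - 1) = 0 at v ∈ {1, 2}.
The Hessian is diagonal: diag(psi_uu, psi_vv). Second derivatives: psi_uu(0)=-36, psi_uu(1)=24, psi_uu(3)=-72; psi_vv(1)=-12, psi_vv(2)=12.
Saddle points occur where the two diagonal entries have opposite signs: (0, 2), (1, 1), (3, 2). Count: 3.

3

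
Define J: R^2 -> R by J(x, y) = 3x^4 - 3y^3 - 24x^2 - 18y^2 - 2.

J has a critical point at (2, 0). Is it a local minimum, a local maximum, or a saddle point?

saddle point

The mixed partial ∂²J/∂x∂y is 0, so the Hessian at any point is diag(J_xx, J_yy) = diag(12(3x^2 - 4), -18(y + 2)).
At (2, 0): H = diag(96, -36).
The eigenvalues have opposite signs, so H is indefinite: a saddle point.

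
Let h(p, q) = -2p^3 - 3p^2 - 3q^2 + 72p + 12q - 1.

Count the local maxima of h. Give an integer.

h separates as a function of p plus a function of q, so ∇h=0 decouples.
∂h/∂p = -6(p - 3)(p + 4) = 0 at p ∈ {-4, 3}; ∂h/∂q = -6(q - 2) = 0 at q ∈ {2}.
The Hessian is diagonal: diag(h_pp, h_qq). Second derivatives: h_pp(-4)=42, h_pp(3)=-42; h_qq(2)=-6.
Local maxima occur where both diagonal entries negative: (3, 2). Count: 1.

1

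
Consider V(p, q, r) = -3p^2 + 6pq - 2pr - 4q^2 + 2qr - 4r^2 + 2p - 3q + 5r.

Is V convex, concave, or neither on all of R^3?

concave

V is quadratic, so its Hessian is the constant matrix H = [[-6, 6, -2], [6, -8, 2], [-2, 2, -8]].
Leading principal minors: -6, 12, -88.
Signs alternate −, +, − ⇒ H ≺ 0 ⇒ concave.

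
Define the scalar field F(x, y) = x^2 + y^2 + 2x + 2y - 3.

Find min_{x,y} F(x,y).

F(x,y) separates as P(x) + Q(y) − 3, so its minimum is min P + min Q − 3.
P'(x) = 2x + 2 vanishes at x ∈ {-1}; Q'(y) = 2y + 2 vanishes at y ∈ {-1}.
Local minima of P (where P''>0): P(-1)=-1. Local minima of Q: Q(-1)=-1.
So the global minimum of F is P(-1) + Q(-1) − 3 = -1 − 1 − 3 = -5, attained at (-1, -1).

-5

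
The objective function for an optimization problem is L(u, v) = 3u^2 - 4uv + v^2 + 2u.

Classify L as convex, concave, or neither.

L is quadratic, so its Hessian is the constant matrix H = [[6, -4], [-4, 2]].
det(H) = -4, tr(H) = 8.
det(H) < 0, so H is indefinite: neither convex nor concave.

neither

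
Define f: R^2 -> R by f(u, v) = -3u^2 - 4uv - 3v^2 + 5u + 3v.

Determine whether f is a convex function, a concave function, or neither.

concave

f is quadratic, so its Hessian is the constant matrix H = [[-6, -4], [-4, -6]].
det(H) = 20, tr(H) = -12.
det(H) > 0 and tr(H) < 0, so H is negative definite everywhere: concave.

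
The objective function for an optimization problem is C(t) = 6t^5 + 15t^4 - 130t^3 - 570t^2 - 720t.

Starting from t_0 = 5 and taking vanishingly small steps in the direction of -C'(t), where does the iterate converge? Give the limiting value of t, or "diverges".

4

C'(t) = 30(t - 4)(t + 1)(t + 2)(t + 3), so C'(5) = 10080.
Gradient descent moves in the -C' direction, i.e. t is decreasing.
The nearest critical point in that direction is t = 4, where C'' = 6300 > 0 (a local minimum). The iterate converges there.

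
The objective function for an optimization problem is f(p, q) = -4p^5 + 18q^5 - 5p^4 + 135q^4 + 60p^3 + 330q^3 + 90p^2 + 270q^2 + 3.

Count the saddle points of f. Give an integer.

8

f separates as a function of p plus a function of q, so ∇f=0 decouples.
∂f/∂p = -20p(p - 3)(p + 1)(p + 3) = 0 at p ∈ {-3, -1, 0, 3}; ∂f/∂q = 90q(q + 1)(q + 2)(q + 3) = 0 at q ∈ {-3, -2, -1, 0}.
The Hessian is diagonal: diag(f_pp, f_qq). Second derivatives: f_pp(-3)=720, f_pp(-1)=-160, f_pp(0)=180, f_pp(3)=-1440; f_qq(-3)=-540, f_qq(-2)=180, f_qq(-1)=-180, f_qq(0)=540.
Saddle points occur where the two diagonal entries have opposite signs: (-3, -3), (-3, -1), (-1, -2), (-1, 0), (0, -3), (0, -1), (3, -2), (3, 0). Count: 8.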